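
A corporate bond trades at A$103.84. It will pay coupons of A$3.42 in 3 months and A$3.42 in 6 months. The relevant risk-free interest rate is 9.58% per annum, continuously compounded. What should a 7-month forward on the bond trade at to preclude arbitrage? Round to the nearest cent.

A$102.83

PV(coupons) I = 3.42·e^(−0.0958·3/12) + 3.42·e^(−0.0958·6/12)
I = 3.3391 + 3.2600 = 6.5991
F = (S − I)·e^(rT) = (103.84 − 6.5991) · e^(0.0958·7/12)
= 97.2409 · e^0.055883 = 97.2409 × 1.057474 = A$102.83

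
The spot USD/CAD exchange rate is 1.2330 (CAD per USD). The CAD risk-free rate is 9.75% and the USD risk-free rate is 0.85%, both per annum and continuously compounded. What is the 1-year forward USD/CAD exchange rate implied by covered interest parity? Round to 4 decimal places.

F = S·e^((r_CAD − r_USD)T) = 1.2330 · e^((0.0975 − 0.0085) × 1)
= 1.2330 · e^0.089000 = 1.2330 × 1.093081
F = 1.3478 CAD per USD

1.3478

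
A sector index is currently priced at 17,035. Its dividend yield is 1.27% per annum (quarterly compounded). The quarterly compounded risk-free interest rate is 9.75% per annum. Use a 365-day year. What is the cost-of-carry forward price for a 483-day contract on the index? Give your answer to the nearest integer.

F = S · (1+r/4)^(4T) / (1+q/4)^(4T)
= 17035 × 1.135954 / 1.016921 = 17035 × 1.117052
F = 19,029

19,029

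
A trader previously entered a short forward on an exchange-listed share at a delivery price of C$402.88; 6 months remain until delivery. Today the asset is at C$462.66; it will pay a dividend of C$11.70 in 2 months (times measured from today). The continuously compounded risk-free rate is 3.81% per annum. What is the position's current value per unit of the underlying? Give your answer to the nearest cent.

-C$55.76

PV(remaining dividends) I = 11.70·e^(−0.0381·2/12) = 11.6259
Current forward F = (S − I)·e^(rT) = (462.66 − 11.6259)·e^(0.0381·6/12) = 451.0341 × 1.019233 = 459.7088
Value (long) = (F − K)·e^(−rT) = (459.7088 − 402.88) × 0.981130 = 55.7564
Short position value = −(long value) = -C$55.76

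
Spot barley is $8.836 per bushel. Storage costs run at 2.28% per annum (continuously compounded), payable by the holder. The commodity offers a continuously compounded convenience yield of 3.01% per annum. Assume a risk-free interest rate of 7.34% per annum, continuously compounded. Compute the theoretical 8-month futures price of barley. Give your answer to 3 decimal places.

Net carry = r + u − y = 0.0734 + 0.0228 − 0.0301 = 0.0661
F = S·e^((r+u−y)T) = 8.836 · e^(0.0661 × 8/12) = 8.836 · e^0.044067
= 8.836 × 1.045052 = $9.234 per bushel

$9.234 per bushel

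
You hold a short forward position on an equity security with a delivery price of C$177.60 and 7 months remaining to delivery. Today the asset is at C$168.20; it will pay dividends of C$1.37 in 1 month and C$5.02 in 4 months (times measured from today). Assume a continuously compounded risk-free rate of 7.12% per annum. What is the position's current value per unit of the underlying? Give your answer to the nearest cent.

PV(remaining dividends) I = 1.37·e^(−0.0712·1/12) + 5.02·e^(−0.0712·4/12) = 6.2642
Current forward F = (S − I)·e^(rT) = (168.20 − 6.2642)·e^(0.0712·7/12) = 161.9358 × 1.042408 = 168.8032
Value (long) = (F − K)·e^(−rT) = (168.8032 − 177.60) × 0.959317 = -8.4389
Short position value = −(long value) = C$8.44

C$8.44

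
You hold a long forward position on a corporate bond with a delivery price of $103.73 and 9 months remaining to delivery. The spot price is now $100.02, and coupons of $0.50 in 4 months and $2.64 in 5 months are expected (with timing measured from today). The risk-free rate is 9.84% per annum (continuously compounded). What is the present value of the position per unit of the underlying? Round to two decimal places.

$0.65

PV(remaining coupons) I = 0.50·e^(−0.0984·4/12) + 2.64·e^(−0.0984·5/12) = 3.0178
Current forward F = (S − I)·e^(rT) = (100.02 − 3.0178)·e^(0.0984·9/12) = 97.0022 × 1.076591 = 104.4317
Value (long) = (F − K)·e^(−rT) = (104.4317 − 103.73) × 0.928857 = 0.6518
Value = $0.65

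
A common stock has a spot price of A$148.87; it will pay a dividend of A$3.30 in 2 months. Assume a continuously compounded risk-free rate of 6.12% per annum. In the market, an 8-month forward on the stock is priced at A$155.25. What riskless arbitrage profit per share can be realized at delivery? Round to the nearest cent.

A$3.58 per share

PV(dividends) I = 3.30·e^(−0.0612·2/12) = 3.2665
Fair forward F* = (S − I)·e^(rT) = (148.87 − 3.2665)·e^0.040800 = 145.6035 × 1.041644 = 151.6670
Market A$155.25 > fair 151.6670: forward overpriced → cash-and-carry (borrow at r, buy the stock and collect the dividends, short the forward).
Profit at T = |F_mkt − F*| = |155.25 − 151.6670| = A$3.58 per share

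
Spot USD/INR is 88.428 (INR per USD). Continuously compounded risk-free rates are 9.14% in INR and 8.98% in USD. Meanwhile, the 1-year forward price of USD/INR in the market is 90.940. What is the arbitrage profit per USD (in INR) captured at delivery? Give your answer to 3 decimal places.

Fair forward: F* = S·e^(carry·T), with carry = (r_INR − r_USD) = 0.0914 − 0.0898 = 0.0016
F* = 88.428 · e^(0.0016 × 1) = 88.428 · e^0.001600 = 88.428 × 1.001601 = 88.5696
Market 90.940 > fair 88.5696: forward overpriced → cash-and-carry (buy spot, short the forward).
At maturity, profit = |F_mkt − F*| = |90.940 − 88.5696| = 2.370 per USD (in INR)

2.370 per USD (in INR)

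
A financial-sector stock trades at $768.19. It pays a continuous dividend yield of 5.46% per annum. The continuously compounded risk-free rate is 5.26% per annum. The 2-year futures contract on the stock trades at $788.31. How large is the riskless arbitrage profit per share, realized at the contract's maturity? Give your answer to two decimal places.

$23.19 per share

Fair futures: F* = S·e^(carry·T), with carry = (r − q) = 0.0526 − 0.0546 = -0.0020
F* = 768.19 · e^(-0.0020 × 2) = 768.19 · e^-0.004000 = 768.19 × 0.996008 = $765.1234
Market $788.31 > fair $765.1234: forward overpriced → cash-and-carry (buy spot, short the forward).
At maturity, profit = |F_mkt − F*| = |788.31 − 765.1234| = $23.19 per share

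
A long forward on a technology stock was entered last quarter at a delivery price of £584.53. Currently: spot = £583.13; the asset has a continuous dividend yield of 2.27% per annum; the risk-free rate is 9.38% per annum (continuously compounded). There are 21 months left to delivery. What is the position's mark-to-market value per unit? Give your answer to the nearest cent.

£64.38

Current fair forward for the remaining 21 months: F = S·e^((r − q)·T), (r − q) = 0.0938 − 0.0227 = 0.0711
F = 583.13 · e^(0.0711 × 21/12) = 583.13 × 1.132497 = 660.3930
Value of long forward = (F − K)·e^(−rT) = (660.3930 − 584.53) · e^(−0.0938·21/12)
= 75.8630 × 0.848615 = 64.38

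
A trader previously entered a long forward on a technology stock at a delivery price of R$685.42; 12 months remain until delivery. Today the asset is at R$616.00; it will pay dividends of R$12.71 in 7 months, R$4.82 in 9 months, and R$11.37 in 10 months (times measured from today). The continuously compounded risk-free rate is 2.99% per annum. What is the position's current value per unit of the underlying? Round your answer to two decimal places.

PV(remaining dividends) I = 12.71·e^(−0.0299·7/12) + 4.82·e^(−0.0299·9/12) + 11.37·e^(−0.0299·10/12) = 28.2936
Current forward F = (S − I)·e^(rT) = (616.00 − 28.2936)·e^(0.0299·12/12) = 587.7064 × 1.030351 = 605.5439
Value (long) = (F − K)·e^(−rT) = (605.5439 − 685.42) × 0.970543 = -77.5232
Value = -R$77.52

-R$77.52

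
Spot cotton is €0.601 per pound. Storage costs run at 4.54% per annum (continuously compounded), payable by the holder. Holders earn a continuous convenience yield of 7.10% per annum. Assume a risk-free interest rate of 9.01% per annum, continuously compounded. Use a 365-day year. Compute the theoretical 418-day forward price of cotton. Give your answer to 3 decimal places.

Net carry = r + u − y = 0.0901 + 0.0454 − 0.0710 = 0.0645
F = S·e^((r+u−y)T) = 0.601 · e^(0.0645 × 418/365) = 0.601 · e^0.073866
= 0.601 × 1.076663 = €0.647 per pound

€0.647 per pound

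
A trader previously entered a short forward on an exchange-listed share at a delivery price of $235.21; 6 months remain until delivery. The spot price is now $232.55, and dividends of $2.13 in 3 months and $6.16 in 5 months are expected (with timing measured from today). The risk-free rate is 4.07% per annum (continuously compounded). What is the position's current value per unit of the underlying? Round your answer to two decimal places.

$6.09

PV(remaining dividends) I = 2.13·e^(−0.0407·3/12) + 6.16·e^(−0.0407·5/12) = 8.1649
Current forward F = (S − I)·e^(rT) = (232.55 − 8.1649)·e^(0.0407·6/12) = 224.3851 × 1.020558 = 228.9980
Value (long) = (F − K)·e^(−rT) = (228.9980 − 235.21) × 0.979856 = -6.0869
Short position value = −(long value) = $6.09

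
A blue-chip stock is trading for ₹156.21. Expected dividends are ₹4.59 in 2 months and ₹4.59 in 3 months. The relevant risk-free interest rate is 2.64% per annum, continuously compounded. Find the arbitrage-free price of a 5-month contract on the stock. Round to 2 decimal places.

₹148.71

PV(dividends) I = 4.59·e^(−0.0264·2/12) + 4.59·e^(−0.0264·3/12)
I = 4.5698 + 4.5598 = 9.1296
F = (S − I)·e^(rT) = (156.21 − 9.1296) · e^(0.0264·5/12)
= 147.0804 · e^0.011000 = 147.0804 × 1.011061 = ₹148.71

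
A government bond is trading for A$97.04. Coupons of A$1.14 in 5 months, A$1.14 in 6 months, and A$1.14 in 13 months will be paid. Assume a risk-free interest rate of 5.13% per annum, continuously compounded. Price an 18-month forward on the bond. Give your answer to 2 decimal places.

A$101.23

PV(coupons) I = 1.14·e^(−0.0513·5/12) + 1.14·e^(−0.0513·6/12) + 1.14·e^(−0.0513·13/12)
I = 1.1159 + 1.1111 + 1.0784 = 3.3054
F = (S − I)·e^(rT) = (97.04 − 3.3054) · e^(0.0513·18/12)
= 93.7346 · e^0.076950 = 93.7346 × 1.079988 = A$101.23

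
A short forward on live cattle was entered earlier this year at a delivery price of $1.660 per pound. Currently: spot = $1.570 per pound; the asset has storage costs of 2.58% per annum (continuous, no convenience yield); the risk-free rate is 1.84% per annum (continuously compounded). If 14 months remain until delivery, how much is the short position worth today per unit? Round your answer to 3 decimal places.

$0.007 per pound

Current fair forward for the remaining 14 months: F = S·e^((r + u)·T), (r + u) = 0.0184 + 0.0258 = 0.0442
F = 1.570 · e^(0.0442 × 14/12) = 1.570 × 1.052919 = 1.6531
Value of long forward = (F − K)·e^(−rT) = (1.6531 − 1.660) · e^(−0.0184·14/12)
= -0.0069 × 0.978762 = -0.007
Short position value = −(long value) = $0.007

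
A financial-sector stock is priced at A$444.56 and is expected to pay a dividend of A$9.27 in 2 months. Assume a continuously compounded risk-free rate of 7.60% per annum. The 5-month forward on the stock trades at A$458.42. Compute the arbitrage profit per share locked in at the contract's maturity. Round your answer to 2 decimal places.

A$9.00 per share

PV(dividends) I = 9.27·e^(−0.0760·2/12) = 9.1533
Fair forward F* = (S − I)·e^(rT) = (444.56 − 9.1533)·e^0.031667 = 435.4067 × 1.032174 = 449.4155
Market A$458.42 > fair 449.4155: forward overpriced → cash-and-carry (borrow at r, buy the stock and collect the dividends, short the forward).
Profit at T = |F_mkt − F*| = |458.42 − 449.4155| = A$9.00 per share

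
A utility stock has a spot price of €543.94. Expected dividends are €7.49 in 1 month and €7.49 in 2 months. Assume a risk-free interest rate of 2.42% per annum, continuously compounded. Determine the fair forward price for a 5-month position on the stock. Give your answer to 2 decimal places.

€534.37

PV(dividends) I = 7.49·e^(−0.0242·1/12) + 7.49·e^(−0.0242·2/12)
I = 7.4749 + 7.4599 = 14.9348
F = (S − I)·e^(rT) = (543.94 − 14.9348) · e^(0.0242·5/12)
= 529.0052 · e^0.010083 = 529.0052 × 1.010134 = €534.37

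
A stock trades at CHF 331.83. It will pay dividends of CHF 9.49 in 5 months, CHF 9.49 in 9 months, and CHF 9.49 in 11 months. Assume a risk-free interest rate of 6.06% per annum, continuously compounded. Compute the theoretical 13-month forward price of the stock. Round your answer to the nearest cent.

CHF 325.19

PV(dividends) I = 9.49·e^(−0.0606·5/12) + 9.49·e^(−0.0606·9/12) + 9.49·e^(−0.0606·11/12)
I = 9.2534 + 9.0683 + 8.9772 = 27.2989
F = (S − I)·e^(rT) = (331.83 − 27.2989) · e^(0.0606·13/12)
= 304.5311 · e^0.065650 = 304.5311 × 1.067853 = CHF 325.19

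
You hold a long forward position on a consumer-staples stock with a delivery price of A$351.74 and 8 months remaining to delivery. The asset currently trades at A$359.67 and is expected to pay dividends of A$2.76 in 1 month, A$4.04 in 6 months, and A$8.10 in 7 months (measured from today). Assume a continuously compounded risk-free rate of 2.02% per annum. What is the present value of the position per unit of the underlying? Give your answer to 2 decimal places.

PV(remaining dividends) I = 2.76·e^(−0.0202·1/12) + 4.04·e^(−0.0202·6/12) + 8.10·e^(−0.0202·7/12) = 14.7599
Current forward F = (S − I)·e^(rT) = (359.67 − 14.7599)·e^(0.0202·8/12) = 344.9101 × 1.013558 = 349.5864
Value (long) = (F − K)·e^(−rT) = (349.5864 − 351.74) × 0.986624 = -2.1248
Value = -A$2.12

-A$2.12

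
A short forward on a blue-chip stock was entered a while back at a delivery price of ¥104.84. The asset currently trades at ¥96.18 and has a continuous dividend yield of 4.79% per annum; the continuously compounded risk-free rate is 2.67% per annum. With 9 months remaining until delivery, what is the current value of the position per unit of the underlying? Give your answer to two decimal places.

¥9.98

Current fair forward for the remaining 9 months: F = S·e^((r − q)·T), (r − q) = 0.0267 − 0.0479 = -0.0212
F = 96.18 · e^(-0.0212 × 9/12) = 96.18 × 0.984226 = 94.6629
Value of long forward = (F − K)·e^(−rT) = (94.6629 − 104.84) · e^(−0.0267·9/12)
= -10.1771 × 0.980174 = -9.98
Short position value = −(long value) = ¥9.98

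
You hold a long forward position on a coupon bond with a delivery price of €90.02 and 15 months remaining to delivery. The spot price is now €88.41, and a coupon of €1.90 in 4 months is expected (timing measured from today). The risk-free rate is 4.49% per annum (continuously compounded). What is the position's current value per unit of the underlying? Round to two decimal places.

PV(remaining coupons) I = 1.90·e^(−0.0449·4/12) = 1.8718
Current forward F = (S − I)·e^(rT) = (88.41 − 1.8718)·e^(0.0449·15/12) = 86.5382 × 1.057730 = 91.5341
Value (long) = (F − K)·e^(−rT) = (91.5341 − 90.02) × 0.945421 = 1.4315
Value = €1.43

€1.43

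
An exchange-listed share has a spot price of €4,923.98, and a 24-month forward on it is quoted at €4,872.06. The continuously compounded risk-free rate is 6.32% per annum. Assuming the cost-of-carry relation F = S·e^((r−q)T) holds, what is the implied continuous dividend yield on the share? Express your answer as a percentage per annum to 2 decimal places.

6.85%

From F = S·e^((r−q)T): (r − q) = ln(F/S)/T
ln(4872.06/4923.98) = ln(0.989456) = -0.010600
(r − q) = -0.010600 / (24/12) = -0.005300
q = r − ln(F/S)/T = 0.0632 + 0.005300 = 0.068500
q = 6.85%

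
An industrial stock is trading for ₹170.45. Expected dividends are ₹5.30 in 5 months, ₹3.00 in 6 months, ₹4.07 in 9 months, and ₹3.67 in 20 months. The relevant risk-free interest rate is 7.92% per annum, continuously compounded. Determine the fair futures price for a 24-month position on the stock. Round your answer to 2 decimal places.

PV(dividends) I = 5.30·e^(−0.0792·5/12) + 3.00·e^(−0.0792·6/12) + 4.07·e^(−0.0792·9/12) + 3.67·e^(−0.0792·20/12)
I = 5.1280 + 2.8835 + 3.8353 + 3.2162 = 15.0630
F = (S − I)·e^(rT) = (170.45 − 15.0630) · e^(0.0792·24/12)
= 155.3870 · e^0.158400 = 155.3870 × 1.171635 = ₹182.06

₹182.06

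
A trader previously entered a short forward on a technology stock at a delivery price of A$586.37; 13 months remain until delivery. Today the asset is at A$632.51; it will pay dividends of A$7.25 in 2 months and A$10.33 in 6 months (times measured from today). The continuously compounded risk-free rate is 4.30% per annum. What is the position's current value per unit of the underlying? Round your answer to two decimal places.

-A$55.52

PV(remaining dividends) I = 7.25·e^(−0.0430·2/12) + 10.33·e^(−0.0430·6/12) = 17.3085
Current forward F = (S − I)·e^(rT) = (632.51 − 17.3085)·e^(0.0430·13/12) = 615.2015 × 1.047685 = 644.5374
Value (long) = (F − K)·e^(−rT) = (644.5374 − 586.37) × 0.954485 = 55.5199
Short position value = −(long value) = -A$55.52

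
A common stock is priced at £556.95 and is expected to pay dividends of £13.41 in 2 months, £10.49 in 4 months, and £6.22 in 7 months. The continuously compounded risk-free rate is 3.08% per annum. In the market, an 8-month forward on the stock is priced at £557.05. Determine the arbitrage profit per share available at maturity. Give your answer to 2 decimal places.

£19.00 per share

PV(dividends) I = 13.41·e^(−0.0308·2/12) + 10.49·e^(−0.0308·4/12) + 6.22·e^(−0.0308·7/12) = 29.8334
Fair forward F* = (S − I)·e^(rT) = (556.95 − 29.8334)·e^0.020533 = 527.1166 × 1.020745 = 538.0516
Market £557.05 > fair 538.0516: forward overpriced → cash-and-carry (borrow at r, buy the stock and collect the dividends, short the forward).
Profit at T = |F_mkt − F*| = |557.05 − 538.0516| = £19.00 per share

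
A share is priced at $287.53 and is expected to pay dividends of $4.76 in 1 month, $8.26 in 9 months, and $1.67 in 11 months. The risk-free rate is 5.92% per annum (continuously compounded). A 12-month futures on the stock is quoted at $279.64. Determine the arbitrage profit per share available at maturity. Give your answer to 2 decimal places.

$10.34 per share

PV(dividends) I = 4.76·e^(−0.0592·1/12) + 8.26·e^(−0.0592·9/12) + 1.67·e^(−0.0592·11/12) = 14.2196
Fair futures F* = (S − I)·e^(rT) = (287.53 − 14.2196)·e^0.059200 = 273.3104 × 1.060987 = 289.9788
Market $279.64 < fair 289.9788: forward underpriced → reverse cash-and-carry (short the stock, invest proceeds at r, pay the dividends, go long the forward).
Profit at T = |F_mkt − F*| = |279.64 − 289.9788| = $10.34 per share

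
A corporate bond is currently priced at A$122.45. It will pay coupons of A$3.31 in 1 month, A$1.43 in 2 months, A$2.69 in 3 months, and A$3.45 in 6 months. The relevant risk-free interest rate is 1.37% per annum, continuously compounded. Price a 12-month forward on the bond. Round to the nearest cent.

A$113.15

PV(coupons) I = 3.31·e^(−0.0137·1/12) + 1.43·e^(−0.0137·2/12) + 2.69·e^(−0.0137·3/12) + 3.45·e^(−0.0137·6/12)
I = 3.3062 + 1.4267 + 2.6808 + 3.4264 = 10.8401
F = (S − I)·e^(rT) = (122.45 − 10.8401) · e^(0.0137·12/12)
= 111.6099 · e^0.013700 = 111.6099 × 1.013794 = A$113.15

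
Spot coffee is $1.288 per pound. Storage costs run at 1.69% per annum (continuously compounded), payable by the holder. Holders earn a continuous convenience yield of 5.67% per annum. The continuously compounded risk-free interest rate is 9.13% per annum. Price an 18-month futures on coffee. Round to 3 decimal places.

$1.391 per pound

Net carry = r + u − y = 0.0913 + 0.0169 − 0.0567 = 0.0515
F = S·e^((r+u−y)T) = 1.288 · e^(0.0515 × 18/12) = 1.288 · e^0.077250
= 1.288 × 1.080312 = $1.391 per pound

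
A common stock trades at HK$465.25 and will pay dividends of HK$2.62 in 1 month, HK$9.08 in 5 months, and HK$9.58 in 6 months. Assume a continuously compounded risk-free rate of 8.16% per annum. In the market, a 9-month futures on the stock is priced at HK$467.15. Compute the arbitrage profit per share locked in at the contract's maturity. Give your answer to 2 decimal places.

PV(dividends) I = 2.62·e^(−0.0816·1/12) + 9.08·e^(−0.0816·5/12) + 9.58·e^(−0.0816·6/12) = 20.5757
Fair futures F* = (S − I)·e^(rT) = (465.25 − 20.5757)·e^0.061200 = 444.6743 × 1.063112 = 472.7386
Market HK$467.15 < fair 472.7386: forward underpriced → reverse cash-and-carry (short the stock, invest proceeds at r, pay the dividends, go long the forward).
Profit at T = |F_mkt − F*| = |467.15 − 472.7386| = HK$5.59 per share

HK$5.59 per share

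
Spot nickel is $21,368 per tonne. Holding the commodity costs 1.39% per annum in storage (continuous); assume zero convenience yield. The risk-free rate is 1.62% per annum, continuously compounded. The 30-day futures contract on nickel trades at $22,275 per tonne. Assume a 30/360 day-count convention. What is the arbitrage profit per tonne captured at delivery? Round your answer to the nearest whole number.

$853 per tonne

Fair futures: F* = S·e^(carry·T), with carry = (r + u) = 0.0162 + 0.0139 = 0.0301
F* = 21368 · e^(0.0301 × 30/360) = 21368 · e^0.002508 = 21368 × 1.002511 = $21421.6550
Market $22275 > fair $21421.6550: forward overpriced → cash-and-carry (buy spot, short the forward).
At maturity, profit = |F_mkt − F*| = |22275 − 21421.6550| = $853 per tonne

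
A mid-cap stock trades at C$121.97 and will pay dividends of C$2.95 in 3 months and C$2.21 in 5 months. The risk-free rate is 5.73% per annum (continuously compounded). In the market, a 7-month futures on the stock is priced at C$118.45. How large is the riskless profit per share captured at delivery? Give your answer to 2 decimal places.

C$2.43 per share

PV(dividends) I = 2.95·e^(−0.0573·3/12) + 2.21·e^(−0.0573·5/12) = 5.0659
Fair futures F* = (S − I)·e^(rT) = (121.97 − 5.0659)·e^0.033425 = 116.9041 × 1.033990 = 120.8777
Market C$118.45 < fair 120.8777: forward underpriced → reverse cash-and-carry (short the stock, invest proceeds at r, pay the dividends, go long the forward).
Profit at T = |F_mkt − F*| = |118.45 − 120.8777| = C$2.43 per share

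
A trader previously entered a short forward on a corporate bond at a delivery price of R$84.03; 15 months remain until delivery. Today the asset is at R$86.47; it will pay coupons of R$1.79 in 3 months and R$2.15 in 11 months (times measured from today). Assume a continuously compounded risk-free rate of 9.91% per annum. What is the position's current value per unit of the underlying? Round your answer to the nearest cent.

PV(remaining coupons) I = 1.79·e^(−0.0991·3/12) + 2.15·e^(−0.0991·11/12) = 3.7095
Current forward F = (S − I)·e^(rT) = (86.47 − 3.7095)·e^(0.0991·15/12) = 82.7605 × 1.131874 = 93.6745
Value (long) = (F − K)·e^(−rT) = (93.6745 − 84.03) × 0.883490 = 8.5208
Short position value = −(long value) = -R$8.52

-R$8.52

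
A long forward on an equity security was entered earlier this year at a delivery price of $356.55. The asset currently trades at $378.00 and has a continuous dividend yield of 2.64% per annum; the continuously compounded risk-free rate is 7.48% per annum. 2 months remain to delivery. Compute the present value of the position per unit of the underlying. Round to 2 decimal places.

$24.21

Current fair forward for the remaining 2 months: F = S·e^((r − q)·T), (r − q) = 0.0748 − 0.0264 = 0.0484
F = 378.00 · e^(0.0484 × 2/12) = 378.00 × 1.008099 = 381.0614
Value of long forward = (F − K)·e^(−rT) = (381.0614 − 356.55) · e^(−0.0748·2/12)
= 24.5114 × 0.987611 = 24.21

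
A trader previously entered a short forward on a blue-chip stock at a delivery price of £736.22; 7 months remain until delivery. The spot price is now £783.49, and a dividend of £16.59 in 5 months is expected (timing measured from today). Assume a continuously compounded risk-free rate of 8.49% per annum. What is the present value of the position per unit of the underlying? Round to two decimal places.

PV(remaining dividends) I = 16.59·e^(−0.0849·5/12) = 16.0134
Current forward F = (S − I)·e^(rT) = (783.49 − 16.0134)·e^(0.0849·7/12) = 767.4766 × 1.050772 = 806.4429
Value (long) = (F − K)·e^(−rT) = (806.4429 − 736.22) × 0.951681 = 66.8298
Short position value = −(long value) = -£66.83

-£66.83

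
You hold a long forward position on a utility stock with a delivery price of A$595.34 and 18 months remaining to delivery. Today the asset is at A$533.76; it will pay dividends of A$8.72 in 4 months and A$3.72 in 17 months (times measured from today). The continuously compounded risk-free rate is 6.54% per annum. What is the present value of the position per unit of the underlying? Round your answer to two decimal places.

-A$17.87

PV(remaining dividends) I = 8.72·e^(−0.0654·4/12) + 3.72·e^(−0.0654·17/12) = 11.9228
Current forward F = (S − I)·e^(rT) = (533.76 − 11.9228)·e^(0.0654·18/12) = 521.8372 × 1.103073 = 575.6245
Value (long) = (F − K)·e^(−rT) = (575.6245 − 595.34) × 0.906558 = -17.8732
Value = -A$17.87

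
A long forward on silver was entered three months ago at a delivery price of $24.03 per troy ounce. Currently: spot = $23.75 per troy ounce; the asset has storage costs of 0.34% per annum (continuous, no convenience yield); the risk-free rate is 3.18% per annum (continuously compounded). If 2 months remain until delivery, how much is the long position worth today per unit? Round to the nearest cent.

Current fair forward for the remaining 2 months: F = S·e^((r + u)·T), (r + u) = 0.0318 + 0.0034 = 0.0352
F = 23.75 · e^(0.0352 × 2/12) = 23.75 × 1.005884 = 23.8897
Value of long forward = (F − K)·e^(−rT) = (23.8897 − 24.03) · e^(−0.0318·2/12)
= -0.1403 × 0.994714 = -0.14

-$0.14 per troy ounce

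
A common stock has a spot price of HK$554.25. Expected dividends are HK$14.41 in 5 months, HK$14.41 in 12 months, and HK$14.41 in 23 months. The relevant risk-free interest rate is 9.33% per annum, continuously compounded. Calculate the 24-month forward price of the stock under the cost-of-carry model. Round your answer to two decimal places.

HK$620.91

PV(dividends) I = 14.41·e^(−0.0933·5/12) + 14.41·e^(−0.0933·12/12) + 14.41·e^(−0.0933·23/12)
I = 13.8606 + 13.1264 + 12.0504 = 39.0374
F = (S − I)·e^(rT) = (554.25 − 39.0374) · e^(0.0933·24/12)
= 515.2126 · e^0.186600 = 515.2126 × 1.205145 = HK$620.91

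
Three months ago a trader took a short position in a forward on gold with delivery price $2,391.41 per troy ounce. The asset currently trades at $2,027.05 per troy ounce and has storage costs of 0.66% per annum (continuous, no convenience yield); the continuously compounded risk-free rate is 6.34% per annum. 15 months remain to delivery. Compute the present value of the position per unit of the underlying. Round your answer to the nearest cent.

Current fair forward for the remaining 15 months: F = S·e^((r + u)·T), (r + u) = 0.0634 + 0.0066 = 0.0700
F = 2027.05 · e^(0.0700 × 15/12) = 2027.05 × 1.09144226 = 2212.4080
Value of long forward = (F − K)·e^(−rT) = (2212.4080 − 2391.41) · e^(−0.0634·15/12)
= -179.0020 × 0.92380894 = -165.36
Short position value = −(long value) = $165.36

$165.36 per troy ounce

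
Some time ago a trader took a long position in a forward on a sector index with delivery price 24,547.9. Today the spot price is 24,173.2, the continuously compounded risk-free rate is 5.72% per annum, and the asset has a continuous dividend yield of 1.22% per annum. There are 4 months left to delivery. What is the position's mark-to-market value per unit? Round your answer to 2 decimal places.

-9.19

Current fair forward for the remaining 4 months: F = S·e^((r − q)·T), (r − q) = 0.0572 − 0.0122 = 0.0450
F = 24173.2 · e^(0.0450 × 4/12) = 24173.2 × 1.01511306 = 24538.5310
Value of long forward = (F − K)·e^(−rT) = (24538.5310 − 24547.9) · e^(−0.0572·4/12)
= -9.3690 × 0.98111395 = -9.19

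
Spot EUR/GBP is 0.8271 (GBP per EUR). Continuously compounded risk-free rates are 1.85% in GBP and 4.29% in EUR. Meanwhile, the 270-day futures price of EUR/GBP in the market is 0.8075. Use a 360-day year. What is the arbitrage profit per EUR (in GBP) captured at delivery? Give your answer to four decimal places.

0.0046 per EUR (in GBP)

Fair futures: F* = S·e^(carry·T), with carry = (r_GBP − r_EUR) = 0.0185 − 0.0429 = -0.0244
F* = 0.8271 · e^(-0.0244 × 270/360) = 0.8271 · e^-0.018300 = 0.8271 × 0.981866 = 0.8121
Market 0.8075 < fair 0.8121: forward underpriced → reverse cash-and-carry (short spot, go long the forward).
At maturity, profit = |F_mkt − F*| = |0.8075 − 0.8121| = 0.0046 per EUR (in GBP)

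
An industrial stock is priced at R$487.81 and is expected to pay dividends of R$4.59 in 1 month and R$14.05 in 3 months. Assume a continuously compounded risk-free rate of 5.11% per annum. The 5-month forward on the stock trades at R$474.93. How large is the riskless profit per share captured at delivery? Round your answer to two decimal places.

PV(dividends) I = 4.59·e^(−0.0511·1/12) + 14.05·e^(−0.0511·3/12) = 18.4421
Fair forward F* = (S − I)·e^(rT) = (487.81 − 18.4421)·e^0.021292 = 469.3679 × 1.021520 = 479.4687
Market R$474.93 < fair 479.4687: forward underpriced → reverse cash-and-carry (short the stock, invest proceeds at r, pay the dividends, go long the forward).
Profit at T = |F_mkt − F*| = |474.93 − 479.4687| = R$4.54 per share

R$4.54 per share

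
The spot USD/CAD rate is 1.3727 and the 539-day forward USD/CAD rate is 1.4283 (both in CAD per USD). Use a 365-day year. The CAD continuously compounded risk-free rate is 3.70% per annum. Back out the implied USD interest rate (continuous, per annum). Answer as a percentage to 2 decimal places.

1.01%

F = S·e^((r_CAD − r_USD)T) ⇒ r_USD = r_CAD − ln(F/S)/T
ln(1.4283/1.3727) = 0.039705; /(539/365) = 0.026887
r_USD = 0.0370 − 0.026887 = 0.010113
r_USD = 1.01%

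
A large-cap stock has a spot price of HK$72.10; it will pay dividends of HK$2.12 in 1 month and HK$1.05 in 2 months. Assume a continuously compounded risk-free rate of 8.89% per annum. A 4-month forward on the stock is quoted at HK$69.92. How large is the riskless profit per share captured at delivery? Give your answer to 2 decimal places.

PV(dividends) I = 2.12·e^(−0.0889·1/12) + 1.05·e^(−0.0889·2/12) = 3.1389
Fair forward F* = (S − I)·e^(rT) = (72.10 − 3.1389)·e^0.029633 = 68.9611 × 1.030076 = 71.0352
Market HK$69.92 < fair 71.0352: forward underpriced → reverse cash-and-carry (short the stock, invest proceeds at r, pay the dividends, go long the forward).
Profit at T = |F_mkt − F*| = |69.92 − 71.0352| = HK$1.12 per share

HK$1.12 per share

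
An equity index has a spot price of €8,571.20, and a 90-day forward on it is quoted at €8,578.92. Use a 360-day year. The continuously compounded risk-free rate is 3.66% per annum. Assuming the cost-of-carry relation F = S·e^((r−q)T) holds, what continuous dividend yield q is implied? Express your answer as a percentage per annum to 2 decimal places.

3.30%

From F = S·e^((r−q)T): (r − q) = ln(F/S)/T
ln(8578.92/8571.20) = ln(1.000901) = 0.000901
(r − q) = 0.000901 / (90/360) = 0.003604
q = r − ln(F/S)/T = 0.0366 − 0.003604 = 0.032996
q = 3.30%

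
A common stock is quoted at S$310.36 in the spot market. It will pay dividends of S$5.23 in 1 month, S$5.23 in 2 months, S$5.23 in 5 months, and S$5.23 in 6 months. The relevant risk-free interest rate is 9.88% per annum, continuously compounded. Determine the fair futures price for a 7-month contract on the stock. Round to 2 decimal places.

S$307.24

PV(dividends) I = 5.23·e^(−0.0988·1/12) + 5.23·e^(−0.0988·2/12) + 5.23·e^(−0.0988·5/12) + 5.23·e^(−0.0988·6/12)
I = 5.1871 + 5.1446 + 5.0191 + 4.9779 = 20.3287
F = (S − I)·e^(rT) = (310.36 − 20.3287) · e^(0.0988·7/12)
= 290.0313 · e^0.057633 = 290.0313 × 1.059326 = S$307.24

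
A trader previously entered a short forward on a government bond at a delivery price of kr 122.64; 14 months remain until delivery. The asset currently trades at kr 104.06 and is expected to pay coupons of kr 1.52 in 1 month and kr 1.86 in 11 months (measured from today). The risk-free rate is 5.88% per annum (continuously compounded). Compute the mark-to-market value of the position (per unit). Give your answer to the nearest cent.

kr 13.72

PV(remaining coupons) I = 1.52·e^(−0.0588·1/12) + 1.86·e^(−0.0588·11/12) = 3.2750
Current forward F = (S − I)·e^(rT) = (104.06 − 3.2750)·e^(0.0588·14/12) = 100.7850 × 1.071008 = 107.9415
Value (long) = (F − K)·e^(−rT) = (107.9415 − 122.64) × 0.933700 = -13.7240
Short position value = −(long value) = kr 13.72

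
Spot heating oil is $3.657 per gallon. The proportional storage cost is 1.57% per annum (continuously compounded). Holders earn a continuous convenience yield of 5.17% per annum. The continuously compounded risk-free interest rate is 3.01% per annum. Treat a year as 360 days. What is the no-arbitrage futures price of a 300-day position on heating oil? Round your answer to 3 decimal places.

Net carry = r + u − y = 0.0301 + 0.0157 − 0.0517 = -0.0059
F = S·e^((r+u−y)T) = 3.657 · e^(-0.0059 × 300/360) = 3.657 · e^-0.004917
= 3.657 × 0.995095 = $3.639 per gallon

$3.639 per gallon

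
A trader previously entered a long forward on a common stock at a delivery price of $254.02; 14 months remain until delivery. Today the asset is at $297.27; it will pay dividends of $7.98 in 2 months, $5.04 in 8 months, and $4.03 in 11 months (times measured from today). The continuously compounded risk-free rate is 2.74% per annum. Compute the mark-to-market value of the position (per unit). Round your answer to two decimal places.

$34.42

PV(remaining dividends) I = 7.98·e^(−0.0274·2/12) + 5.04·e^(−0.0274·8/12) + 4.03·e^(−0.0274·11/12) = 16.8225
Current forward F = (S − I)·e^(rT) = (297.27 − 16.8225)·e^(0.0274·14/12) = 280.4475 × 1.032483 = 289.5573
Value (long) = (F − K)·e^(−rT) = (289.5573 − 254.02) × 0.968539 = 34.4193
Value = $34.42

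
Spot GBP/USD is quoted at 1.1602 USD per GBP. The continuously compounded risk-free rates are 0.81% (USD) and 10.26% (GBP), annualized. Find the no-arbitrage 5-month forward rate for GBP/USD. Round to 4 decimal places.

1.1154

F = S·e^((r_USD − r_GBP)T) = 1.1602 · e^((0.0081 − 0.1026) × 5/12)
= 1.1602 · e^-0.039375 = 1.1602 × 0.961390
F = 1.1154 USD per GBP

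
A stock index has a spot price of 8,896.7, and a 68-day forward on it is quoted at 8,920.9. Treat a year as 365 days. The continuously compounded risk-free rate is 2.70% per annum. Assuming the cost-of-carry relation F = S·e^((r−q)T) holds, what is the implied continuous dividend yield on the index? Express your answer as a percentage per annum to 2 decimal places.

From F = S·e^((r−q)T): (r − q) = ln(F/S)/T
ln(8920.9/8896.7) = ln(1.002720) = 0.002716
(r − q) = 0.002716 / (68/365) = 0.014579
q = r − ln(F/S)/T = 0.0270 − 0.014579 = 0.012421
q = 1.24%

1.24%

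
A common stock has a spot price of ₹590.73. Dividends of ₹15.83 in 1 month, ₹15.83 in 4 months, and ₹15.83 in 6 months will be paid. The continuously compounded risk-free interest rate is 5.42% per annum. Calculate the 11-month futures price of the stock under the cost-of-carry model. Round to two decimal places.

₹571.73

PV(dividends) I = 15.83·e^(−0.0542·1/12) + 15.83·e^(−0.0542·4/12) + 15.83·e^(−0.0542·6/12)
I = 15.7587 + 15.5466 + 15.4068 = 46.7121
F = (S − I)·e^(rT) = (590.73 − 46.7121) · e^(0.0542·11/12)
= 544.0179 · e^0.049683 = 544.0179 × 1.050938 = ₹571.73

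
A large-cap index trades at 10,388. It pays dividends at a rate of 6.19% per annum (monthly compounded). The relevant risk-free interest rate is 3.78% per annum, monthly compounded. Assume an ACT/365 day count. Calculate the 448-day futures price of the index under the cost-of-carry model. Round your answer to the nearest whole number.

F = S · (1+r/12)^(12T) / (1+q/12)^(12T)
= 10388 × 1.047412 / 1.078726 = 10388 × 0.970971
F = 10,086

10,086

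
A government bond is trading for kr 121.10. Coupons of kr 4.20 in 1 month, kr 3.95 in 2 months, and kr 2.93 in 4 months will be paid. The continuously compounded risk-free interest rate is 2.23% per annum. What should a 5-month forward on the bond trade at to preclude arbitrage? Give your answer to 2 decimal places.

PV(coupons) I = 4.20·e^(−0.0223·1/12) + 3.95·e^(−0.0223·2/12) + 2.93·e^(−0.0223·4/12)
I = 4.1922 + 3.9353 + 2.9083 = 11.0358
F = (S − I)·e^(rT) = (121.10 − 11.0358) · e^(0.0223·5/12)
= 110.0642 · e^0.009292 = 110.0642 × 1.009335 = kr 111.09

kr 111.09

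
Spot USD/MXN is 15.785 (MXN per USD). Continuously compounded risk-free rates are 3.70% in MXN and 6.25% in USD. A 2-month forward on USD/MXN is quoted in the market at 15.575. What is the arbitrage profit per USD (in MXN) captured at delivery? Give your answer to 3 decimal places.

0.143 per USD (in MXN)

Fair forward: F* = S·e^(carry·T), with carry = (r_MXN − r_USD) = 0.0370 − 0.0625 = -0.0255
F* = 15.785 · e^(-0.0255 × 2/12) = 15.785 · e^-0.004250 = 15.785 × 0.995759 = 15.7181
Market 15.575 < fair 15.7181: forward underpriced → reverse cash-and-carry (short spot, go long the forward).
At maturity, profit = |F_mkt − F*| = |15.575 − 15.7181| = 0.143 per USD (in MXN)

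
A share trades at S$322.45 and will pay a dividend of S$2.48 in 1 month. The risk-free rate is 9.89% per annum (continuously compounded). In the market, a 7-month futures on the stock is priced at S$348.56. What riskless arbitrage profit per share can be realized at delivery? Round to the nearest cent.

S$9.57 per share

PV(dividends) I = 2.48·e^(−0.0989·1/12) = 2.4596
Fair futures F* = (S − I)·e^(rT) = (322.45 − 2.4596)·e^0.057692 = 319.9904 × 1.059389 = 338.9943
Market S$348.56 > fair 338.9943: forward overpriced → cash-and-carry (borrow at r, buy the stock and collect the dividends, short the forward).
Profit at T = |F_mkt − F*| = |348.56 − 338.9943| = S$9.57 per share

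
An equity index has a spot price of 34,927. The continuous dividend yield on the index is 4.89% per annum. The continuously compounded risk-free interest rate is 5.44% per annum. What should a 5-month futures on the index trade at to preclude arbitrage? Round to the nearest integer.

F = S·e^((r − q)T) = 34927 · e^((0.0544 − 0.0489) × 5/12)
= 34927 · e^0.002292 = 34927 × 1.002295
F = 35,007

35,007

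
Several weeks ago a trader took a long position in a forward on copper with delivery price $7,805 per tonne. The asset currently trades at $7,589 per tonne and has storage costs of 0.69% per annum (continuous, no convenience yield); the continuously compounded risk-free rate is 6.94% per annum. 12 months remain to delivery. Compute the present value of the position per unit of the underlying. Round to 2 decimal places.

Current fair forward for the remaining 12 months: F = S·e^((r + u)·T), (r + u) = 0.0694 + 0.0069 = 0.0763
F = 7589 · e^(0.0763 × 12/12) = 7589 × 1.07928631 = 8190.7038
Value of long forward = (F − K)·e^(−rT) = (8190.7038 − 7805) · e^(−0.0694·12/12)
= 385.7038 × 0.93295342 = 359.84

$359.84 per tonne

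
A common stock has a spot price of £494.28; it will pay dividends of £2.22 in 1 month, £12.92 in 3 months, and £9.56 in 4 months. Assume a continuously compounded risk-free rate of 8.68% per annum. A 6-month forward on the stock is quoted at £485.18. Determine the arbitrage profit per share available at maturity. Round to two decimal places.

£5.82 per share

PV(dividends) I = 2.22·e^(−0.0868·1/12) + 12.92·e^(−0.0868·3/12) + 9.56·e^(−0.0868·4/12) = 24.1340
Fair forward F* = (S − I)·e^(rT) = (494.28 − 24.1340)·e^0.043400 = 470.1460 × 1.044356 = 490.9998
Market £485.18 < fair 490.9998: forward underpriced → reverse cash-and-carry (short the stock, invest proceeds at r, pay the dividends, go long the forward).
Profit at T = |F_mkt − F*| = |485.18 − 490.9998| = £5.82 per share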